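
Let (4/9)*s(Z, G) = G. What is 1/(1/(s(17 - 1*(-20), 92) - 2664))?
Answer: -2457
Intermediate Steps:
s(Z, G) = 9*G/4
1/(1/(s(17 - 1*(-20), 92) - 2664)) = 1/(1/((9/4)*92 - 2664)) = 1/(1/(207 - 2664)) = 1/(1/(-2457)) = 1/(-1/2457) = -2457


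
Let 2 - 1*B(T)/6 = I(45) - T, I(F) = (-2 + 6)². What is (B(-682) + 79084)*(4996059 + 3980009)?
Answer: 672379301744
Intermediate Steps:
I(F) = 16 (I(F) = 4² = 16)
B(T) = -84 + 6*T (B(T) = 12 - 6*(16 - T) = 12 + (-96 + 6*T) = -84 + 6*T)
(B(-682) + 79084)*(4996059 + 3980009) = ((-84 + 6*(-682)) + 79084)*(4996059 + 3980009) = ((-84 - 4092) + 79084)*8976068 = (-4176 + 79084)*8976068 = 74908*8976068 = 672379301744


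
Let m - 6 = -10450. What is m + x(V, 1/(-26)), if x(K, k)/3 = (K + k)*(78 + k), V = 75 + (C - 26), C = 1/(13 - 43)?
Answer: 1689247/1690 ≈ 999.55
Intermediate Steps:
C = -1/30 (C = 1/(-30) = -1/30 ≈ -0.033333)
V = 1469/30 (V = 75 + (-1/30 - 26) = 75 - 781/30 = 1469/30 ≈ 48.967)
m = -10444 (m = 6 - 10450 = -10444)
x(K, k) = 3*(78 + k)*(K + k) (x(K, k) = 3*((K + k)*(78 + k)) = 3*((78 + k)*(K + k)) = 3*(78 + k)*(K + k))
m + x(V, 1/(-26)) = -10444 + (3*(1/(-26))**2 + 234*(1469/30) + 234/(-26) + 3*(1469/30)/(-26)) = -10444 + (3*(-1/26)**2 + 57291/5 + 234*(-1/26) + 3*(1469/30)*(-1/26)) = -10444 + (3*(1/676) + 57291/5 - 9 - 113/20) = -10444 + (3/676 + 57291/5 - 9 - 113/20) = -10444 + 19339607/1690 = 1689247/1690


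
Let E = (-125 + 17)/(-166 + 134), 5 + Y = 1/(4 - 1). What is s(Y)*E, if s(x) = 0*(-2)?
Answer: 0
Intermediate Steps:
Y = -14/3 (Y = -5 + 1/(4 - 1) = -5 + 1/3 = -5 + ⅓ = -14/3 ≈ -4.6667)
s(x) = 0
E = 27/8 (E = -108/(-32) = -108*(-1/32) = 27/8 ≈ 3.3750)
s(Y)*E = 0*(27/8) = 0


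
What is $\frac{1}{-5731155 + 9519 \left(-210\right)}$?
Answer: $- \frac{1}{7730145} \approx -1.2936 \cdot 10^{-7}$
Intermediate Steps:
$\frac{1}{-5731155 + 9519 \left(-210\right)} = \frac{1}{-5731155 - 1998990} = \frac{1}{-7730145} = - \frac{1}{7730145}$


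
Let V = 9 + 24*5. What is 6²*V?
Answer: 4644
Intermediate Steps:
V = 129 (V = 9 + 120 = 129)
6²*V = 6²*129 = 36*129 = 4644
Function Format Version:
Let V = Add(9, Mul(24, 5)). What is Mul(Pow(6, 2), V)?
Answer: 4644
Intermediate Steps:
V = 129 (V = Add(9, 120) = 129)
Mul(Pow(6, 2), V) = Mul(Pow(6, 2), 129) = Mul(36, 129) = 4644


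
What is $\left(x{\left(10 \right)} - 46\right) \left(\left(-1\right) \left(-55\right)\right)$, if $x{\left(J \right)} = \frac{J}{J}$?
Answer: $-2475$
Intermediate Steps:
$x{\left(J \right)} = 1$
$\left(x{\left(10 \right)} - 46\right) \left(\left(-1\right) \left(-55\right)\right) = \left(1 - 46\right) \left(\left(-1\right) \left(-55\right)\right) = \left(-45\right) 55 = -2475$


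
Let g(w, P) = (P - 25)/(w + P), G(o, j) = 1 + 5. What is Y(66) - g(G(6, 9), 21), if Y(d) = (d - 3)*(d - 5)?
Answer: 103765/27 ≈ 3843.1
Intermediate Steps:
G(o, j) = 6
Y(d) = (-5 + d)*(-3 + d) (Y(d) = (-3 + d)*(-5 + d) = (-5 + d)*(-3 + d))
g(w, P) = (-25 + P)/(P + w)
Y(66) - g(G(6, 9), 21) = (15 + 66² - 8*66) - (-25 + 21)/(21 + 6) = (15 + 4356 - 528) - (-4)/27 = 3843 - (-4)/27 = 3843 - 1*(-4/27) = 3843 + 4/27 = 103765/27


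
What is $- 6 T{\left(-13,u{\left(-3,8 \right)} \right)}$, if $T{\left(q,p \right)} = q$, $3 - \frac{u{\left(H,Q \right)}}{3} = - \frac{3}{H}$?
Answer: $78$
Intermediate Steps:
$u{\left(H,Q \right)} = 9 + \frac{9}{H}$ ($u{\left(H,Q \right)} = 9 - 3 \left(- \frac{3}{H}\right) = 9 + \frac{9}{H}$)
$- 6 T{\left(-13,u{\left(-3,8 \right)} \right)} = \left(-6\right) \left(-13\right) = 78$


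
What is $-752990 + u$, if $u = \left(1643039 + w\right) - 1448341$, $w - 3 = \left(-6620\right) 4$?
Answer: $-584769$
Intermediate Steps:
$w = -26477$ ($w = 3 - 26480 = -26477$)
$u = 168221$ ($u = \left(1643039 - 26477\right) - 1448341 = 1616562 - 1448341 = 168221$)
$-752990 + u = -752990 + 168221 = -584769$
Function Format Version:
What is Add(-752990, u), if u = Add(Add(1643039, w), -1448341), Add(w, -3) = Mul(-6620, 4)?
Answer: -584769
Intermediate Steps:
w = -26477 (w = Add(3, Mul(-6620, 4)) = Add(3, -26480) = -26477)
u = 168221 (u = Add(Add(1643039, -26477), -1448341) = Add(1616562, -1448341) = 168221)
Add(-752990, u) = Add(-752990, 168221) = -584769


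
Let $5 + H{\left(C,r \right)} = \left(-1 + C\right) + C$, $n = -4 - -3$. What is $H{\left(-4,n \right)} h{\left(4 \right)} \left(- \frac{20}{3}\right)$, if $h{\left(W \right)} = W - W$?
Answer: $0$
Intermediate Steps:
$n = -1$ ($n = -4 + 3 = -1$)
$H{\left(C,r \right)} = -6 + 2 C$ ($H{\left(C,r \right)} = -5 + \left(\left(-1 + C\right) + C\right) = -5 + \left(-1 + 2 C\right) = -6 + 2 C$)
$h{\left(W \right)} = 0$
$H{\left(-4,n \right)} h{\left(4 \right)} \left(- \frac{20}{3}\right) = \left(-6 + 2 \left(-4\right)\right) 0 \left(- \frac{20}{3}\right) = \left(-6 - 8\right) 0 \left(\left(-20\right) \frac{1}{3}\right) = \left(-14\right) 0 \left(- \frac{20}{3}\right) = 0 \left(- \frac{20}{3}\right) = 0$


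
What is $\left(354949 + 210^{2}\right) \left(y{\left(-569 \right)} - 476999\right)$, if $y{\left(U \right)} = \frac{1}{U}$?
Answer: $- \frac{108306859577168}{569} \approx -1.9035 \cdot 10^{11}$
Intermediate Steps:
$\left(354949 + 210^{2}\right) \left(y{\left(-569 \right)} - 476999\right) = \left(354949 + 210^{2}\right) \left(\frac{1}{-569} - 476999\right) = \left(354949 + 44100\right) \left(- \frac{1}{569} - 476999\right) = 399049 \left(- \frac{271412432}{569}\right) = - \frac{108306859577168}{569}$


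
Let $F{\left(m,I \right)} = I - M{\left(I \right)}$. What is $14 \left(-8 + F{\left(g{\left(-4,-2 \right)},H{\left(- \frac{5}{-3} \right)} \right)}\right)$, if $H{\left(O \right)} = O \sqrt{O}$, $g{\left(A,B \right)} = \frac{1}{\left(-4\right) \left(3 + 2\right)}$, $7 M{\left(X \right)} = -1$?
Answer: $-110 + \frac{70 \sqrt{15}}{9} \approx -79.877$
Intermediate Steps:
$M{\left(X \right)} = - \frac{1}{7}$ ($M{\left(X \right)} = \frac{1}{7} \left(-1\right) = - \frac{1}{7}$)
$g{\left(A,B \right)} = - \frac{1}{20}$ ($g{\left(A,B \right)} = \frac{1}{\left(-4\right) 5} = \frac{1}{-20} = - \frac{1}{20}$)
$H{\left(O \right)} = O^{\frac{3}{2}}$
$F{\left(m,I \right)} = \frac{1}{7} + I$ ($F{\left(m,I \right)} = I - - \frac{1}{7} = I + \frac{1}{7} = \frac{1}{7} + I$)
$14 \left(-8 + F{\left(g{\left(-4,-2 \right)},H{\left(- \frac{5}{-3} \right)} \right)}\right) = 14 \left(-8 + \left(\frac{1}{7} + \left(- \frac{5}{-3}\right)^{\frac{3}{2}}\right)\right) = 14 \left(-8 + \left(\frac{1}{7} + \left(\left(-5\right) \left(- \frac{1}{3}\right)\right)^{\frac{3}{2}}\right)\right) = 14 \left(-8 + \left(\frac{1}{7} + \left(\frac{5}{3}\right)^{\frac{3}{2}}\right)\right) = 14 \left(-8 + \left(\frac{1}{7} + \frac{5 \sqrt{15}}{9}\right)\right) = 14 \left(- \frac{55}{7} + \frac{5 \sqrt{15}}{9}\right) = -110 + \frac{70 \sqrt{15}}{9}$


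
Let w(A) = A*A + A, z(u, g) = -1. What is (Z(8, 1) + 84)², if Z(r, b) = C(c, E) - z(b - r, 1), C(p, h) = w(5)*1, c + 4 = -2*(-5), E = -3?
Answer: 13225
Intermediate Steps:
w(A) = A + A² (w(A) = A² + A = A + A²)
c = 6 (c = -4 - 2*(-5) = -4 + 10 = 6)
C(p, h) = 30 (C(p, h) = (5*(1 + 5))*1 = (5*6)*1 = 30*1 = 30)
Z(r, b) = 31 (Z(r, b) = 30 - 1*(-1) = 30 + 1 = 31)
(Z(8, 1) + 84)² = (31 + 84)² = 115² = 13225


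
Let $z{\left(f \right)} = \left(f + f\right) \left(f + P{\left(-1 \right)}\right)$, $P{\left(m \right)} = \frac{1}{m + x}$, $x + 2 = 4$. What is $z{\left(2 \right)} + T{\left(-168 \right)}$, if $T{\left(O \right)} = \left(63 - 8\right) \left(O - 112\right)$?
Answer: $-15388$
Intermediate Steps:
$x = 2$ ($x = -2 + 4 = 2$)
$P{\left(m \right)} = \frac{1}{2 + m}$ ($P{\left(m \right)} = \frac{1}{m + 2} = \frac{1}{2 + m}$)
$z{\left(f \right)} = 2 f \left(1 + f\right)$ ($z{\left(f \right)} = \left(f + f\right) \left(f + \frac{1}{2 - 1}\right) = 2 f \left(f + 1^{-1}\right) = 2 f \left(f + 1\right) = 2 f \left(1 + f\right)$)
$T{\left(O \right)} = -6160 + 55 O$ ($T{\left(O \right)} = 55 \left(-112 + O\right) = -6160 + 55 O$)
$z{\left(2 \right)} + T{\left(-168 \right)} = 2 \cdot 2 \left(1 + 2\right) + \left(-6160 + 55 \left(-168\right)\right) = 2 \cdot 2 \cdot 3 - 15400 = 12 - 15400 = -15388$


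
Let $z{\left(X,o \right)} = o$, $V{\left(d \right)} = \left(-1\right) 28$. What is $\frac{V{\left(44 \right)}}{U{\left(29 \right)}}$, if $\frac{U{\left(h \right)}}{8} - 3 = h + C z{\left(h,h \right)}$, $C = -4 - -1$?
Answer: $\frac{7}{110} \approx 0.063636$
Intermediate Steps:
$V{\left(d \right)} = -28$
$C = -3$ ($C = -4 + 1 = -3$)
$U{\left(h \right)} = 24 - 16 h$ ($U{\left(h \right)} = 24 + 8 \left(h - 3 h\right) = 24 + 8 \left(- 2 h\right) = 24 - 16 h$)
$\frac{V{\left(44 \right)}}{U{\left(29 \right)}} = - \frac{28}{24 - 464} = - \frac{28}{-440} = \left(-28\right) \left(- \frac{1}{440}\right) = \frac{7}{110}$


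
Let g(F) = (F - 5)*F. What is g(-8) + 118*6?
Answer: 812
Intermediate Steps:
g(F) = F*(-5 + F) (g(F) = (-5 + F)*F = F*(-5 + F))
g(-8) + 118*6 = -8*(-5 - 8) + 118*6 = -8*(-13) + 708 = 104 + 708 = 812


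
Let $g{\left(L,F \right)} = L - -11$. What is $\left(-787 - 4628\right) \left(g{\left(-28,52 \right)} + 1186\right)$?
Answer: $-6330135$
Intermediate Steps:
$g{\left(L,F \right)} = 11 + L$ ($g{\left(L,F \right)} = L + 11 = 11 + L$)
$\left(-787 - 4628\right) \left(g{\left(-28,52 \right)} + 1186\right) = \left(-787 - 4628\right) \left(\left(11 - 28\right) + 1186\right) = - 5415 \left(-17 + 1186\right) = \left(-5415\right) 1169 = -6330135$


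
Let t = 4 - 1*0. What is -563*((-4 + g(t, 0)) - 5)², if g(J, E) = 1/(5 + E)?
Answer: -1089968/25 ≈ -43599.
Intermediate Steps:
t = 4 (t = 4 + 0 = 4)
-563*((-4 + g(t, 0)) - 5)² = -563*((-4 + 1/(5 + 0)) - 5)² = -563*((-4 + 1/5) - 5)² = -563*((-4 + ⅕) - 5)² = -563*(-19/5 - 5)² = -563*(-44/5)² = -563*1936/25 = -1089968/25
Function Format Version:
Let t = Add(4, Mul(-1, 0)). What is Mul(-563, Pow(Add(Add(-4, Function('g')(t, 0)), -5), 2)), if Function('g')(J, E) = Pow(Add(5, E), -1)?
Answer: Rational(-1089968, 25) ≈ -43599.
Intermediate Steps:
t = 4 (t = Add(4, 0) = 4)
Mul(-563, Pow(Add(Add(-4, Function('g')(t, 0)), -5), 2)) = Mul(-563, Pow(Add(Add(-4, Pow(Add(5, 0), -1)), -5), 2)) = Mul(-563, Pow(Add(Add(-4, Pow(5, -1)), -5), 2)) = Mul(-563, Pow(Add(Add(-4, Rational(1, 5)), -5), 2)) = Mul(-563, Pow(Add(Rational(-19, 5), -5), 2)) = Mul(-563, Pow(Rational(-44, 5), 2)) = Mul(-563, Rational(1936, 25)) = Rational(-1089968, 25)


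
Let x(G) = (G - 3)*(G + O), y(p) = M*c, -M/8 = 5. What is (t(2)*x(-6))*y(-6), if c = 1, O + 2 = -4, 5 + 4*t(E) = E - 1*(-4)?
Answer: -1080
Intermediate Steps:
t(E) = -¼ + E/4 (t(E) = -5/4 + (E - 1*(-4))/4 = -5/4 + (E + 4)/4 = -5/4 + (4 + E)/4 = -5/4 + (1 + E/4) = -¼ + E/4)
O = -6 (O = -2 - 4 = -6)
M = -40 (M = -8*5 = -40)
y(p) = -40 (y(p) = -40*1 = -40)
x(G) = (-6 + G)*(-3 + G) (x(G) = (G - 3)*(G - 6) = (-3 + G)*(-6 + G) = (-6 + G)*(-3 + G))
(t(2)*x(-6))*y(-6) = ((-¼ + (¼)*2)*(18 + (-6)² - 9*(-6)))*(-40) = ((-¼ + ½)*(18 + 36 + 54))*(-40) = ((¼)*108)*(-40) = 27*(-40) = -1080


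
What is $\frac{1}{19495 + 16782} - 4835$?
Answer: $- \frac{175399294}{36277} \approx -4835.0$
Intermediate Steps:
$\frac{1}{19495 + 16782} - 4835 = \frac{1}{36277} - 4835 = - \frac{175399294}{36277}$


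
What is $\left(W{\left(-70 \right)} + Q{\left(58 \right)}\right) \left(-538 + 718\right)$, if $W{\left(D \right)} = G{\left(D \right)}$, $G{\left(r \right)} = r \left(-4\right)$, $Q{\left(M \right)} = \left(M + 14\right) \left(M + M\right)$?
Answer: $1553760$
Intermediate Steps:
$Q{\left(M \right)} = 2 M \left(14 + M\right)$ ($Q{\left(M \right)} = \left(14 + M\right) 2 M = 2 M \left(14 + M\right)$)
$G{\left(r \right)} = - 4 r$
$W{\left(D \right)} = - 4 D$
$\left(W{\left(-70 \right)} + Q{\left(58 \right)}\right) \left(-538 + 718\right) = \left(\left(-4\right) \left(-70\right) + 2 \cdot 58 \left(14 + 58\right)\right) \left(-538 + 718\right) = \left(280 + 2 \cdot 58 \cdot 72\right) 180 = \left(280 + 8352\right) 180 = 8632 \cdot 180 = 1553760$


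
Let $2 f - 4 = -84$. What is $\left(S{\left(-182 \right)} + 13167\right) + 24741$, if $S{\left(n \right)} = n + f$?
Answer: $37686$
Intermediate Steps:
$f = -40$ ($f = 2 + \frac{1}{2} \left(-84\right) = 2 - 42 = -40$)
$S{\left(n \right)} = -40 + n$ ($S{\left(n \right)} = n - 40 = -40 + n$)
$\left(S{\left(-182 \right)} + 13167\right) + 24741 = \left(\left(-40 - 182\right) + 13167\right) + 24741 = \left(-222 + 13167\right) + 24741 = 12945 + 24741 = 37686$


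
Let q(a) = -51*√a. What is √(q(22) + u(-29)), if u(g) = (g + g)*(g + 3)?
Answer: √(1508 - 51*√22) ≈ 35.620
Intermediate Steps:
u(g) = 2*g*(3 + g) (u(g) = (2*g)*(3 + g) = 2*g*(3 + g))
√(q(22) + u(-29)) = √(-51*√22 + 2*(-29)*(3 - 29)) = √(-51*√22 + 2*(-29)*(-26)) = √(-51*√22 + 1508) = √(1508 - 51*√22)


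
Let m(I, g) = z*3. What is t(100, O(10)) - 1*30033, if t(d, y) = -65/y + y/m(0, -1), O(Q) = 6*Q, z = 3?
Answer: -360329/12 ≈ -30027.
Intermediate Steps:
m(I, g) = 9 (m(I, g) = 3*3 = 9)
t(d, y) = -65/y + y/9
t(100, O(10)) - 1*30033 = (-65/(6*10) + (6*10)/9) - 1*30033 = (-65/60 + (1/9)*60) - 30033 = (-65*1/60 + 20/3) - 30033 = (-13/12 + 20/3) - 30033 = 67/12 - 30033 = -360329/12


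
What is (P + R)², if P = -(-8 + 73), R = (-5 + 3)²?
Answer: 3721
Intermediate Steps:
R = 4 (R = (-2)² = 4)
P = -65 (P = -1*65 = -65)
(P + R)² = (-65 + 4)² = (-61)² = 3721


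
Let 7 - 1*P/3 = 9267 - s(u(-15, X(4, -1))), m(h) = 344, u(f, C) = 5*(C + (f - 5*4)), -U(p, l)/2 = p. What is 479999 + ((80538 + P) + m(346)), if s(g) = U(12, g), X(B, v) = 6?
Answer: 533029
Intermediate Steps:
U(p, l) = -2*p
u(f, C) = -100 + 5*C + 5*f (u(f, C) = 5*(C + (f - 20)) = 5*(C + (-20 + f)) = 5*(-20 + C + f) = -100 + 5*C + 5*f)
s(g) = -24 (s(g) = -2*12 = -24)
P = -27852 (P = 21 - 3*(9267 - 1*(-24)) = 21 - 3*(9267 + 24) = 21 - 3*9291 = 21 - 27873 = -27852)
479999 + ((80538 + P) + m(346)) = 479999 + ((80538 - 27852) + 344) = 479999 + (52686 + 344) = 479999 + 53030 = 533029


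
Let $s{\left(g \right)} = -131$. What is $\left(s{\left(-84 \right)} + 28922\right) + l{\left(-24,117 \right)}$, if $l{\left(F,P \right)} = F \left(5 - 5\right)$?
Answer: $28791$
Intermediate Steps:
$l{\left(F,P \right)} = 0$ ($l{\left(F,P \right)} = F 0 = 0$)
$\left(s{\left(-84 \right)} + 28922\right) + l{\left(-24,117 \right)} = \left(-131 + 28922\right) + 0 = 28791 + 0 = 28791$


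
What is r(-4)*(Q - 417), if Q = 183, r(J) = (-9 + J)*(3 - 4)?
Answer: -3042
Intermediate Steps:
r(J) = 9 - J (r(J) = (-9 + J)*(-1) = 9 - J)
r(-4)*(Q - 417) = (9 - 1*(-4))*(183 - 417) = (9 + 4)*(-234) = 13*(-234) = -3042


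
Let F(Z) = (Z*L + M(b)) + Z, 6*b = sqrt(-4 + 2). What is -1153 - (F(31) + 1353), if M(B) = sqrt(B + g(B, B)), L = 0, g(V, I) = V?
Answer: -2537 - 2**(1/4)*sqrt(3)*sqrt(I)/3 ≈ -2537.5 - 0.48549*I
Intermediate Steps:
b = I*sqrt(2)/6 (b = sqrt(-4 + 2)/6 = sqrt(-2)/6 = (I*sqrt(2))/6 = I*sqrt(2)/6 ≈ 0.2357*I)
M(B) = sqrt(2)*sqrt(B) (M(B) = sqrt(B + B) = sqrt(2*B) = sqrt(2)*sqrt(B))
F(Z) = Z + 2**(1/4)*sqrt(3)*sqrt(I)/3 (F(Z) = (Z*0 + sqrt(2)*sqrt(I*sqrt(2)/6)) + Z = (0 + sqrt(2)*(2**(3/4)*sqrt(3)*sqrt(I)/6)) + Z = (0 + 2**(1/4)*sqrt(3)*sqrt(I)/3) + Z = 2**(1/4)*sqrt(3)*sqrt(I)/3 + Z = Z + 2**(1/4)*sqrt(3)*sqrt(I)/3)
-1153 - (F(31) + 1353) = -1153 - ((31 + 2**(1/4)*sqrt(3)*sqrt(I)/3) + 1353) = -1153 - (1384 + 2**(1/4)*sqrt(3)*sqrt(I)/3) = -1153 + (-1384 - 2**(1/4)*sqrt(3)*sqrt(I)/3) = -2537 - 2**(1/4)*sqrt(3)*sqrt(I)/3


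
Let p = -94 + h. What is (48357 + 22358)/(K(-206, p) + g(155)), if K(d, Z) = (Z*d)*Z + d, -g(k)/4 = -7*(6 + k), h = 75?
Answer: -70715/70064 ≈ -1.0093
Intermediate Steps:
g(k) = 168 + 28*k (g(k) = -(-28)*(6 + k) = -4*(-42 - 7*k) = 168 + 28*k)
p = -19 (p = -94 + 75 = -19)
K(d, Z) = d + d*Z² (K(d, Z) = d*Z² + d = d + d*Z²)
(48357 + 22358)/(K(-206, p) + g(155)) = (48357 + 22358)/(-206*(1 + (-19)²) + (168 + 28*155)) = 70715/(-206*(1 + 361) + (168 + 4340)) = 70715/(-206*362 + 4508) = 70715/(-74572 + 4508) = 70715/(-70064) = 70715*(-1/70064) = -70715/70064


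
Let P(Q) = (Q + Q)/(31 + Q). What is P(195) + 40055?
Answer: 4526410/113 ≈ 40057.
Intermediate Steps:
P(Q) = 2*Q/(31 + Q) (P(Q) = (2*Q)/(31 + Q) = 2*Q/(31 + Q))
P(195) + 40055 = 2*195/(31 + 195) + 40055 = 2*195/226 + 40055 = 2*195*(1/226) + 40055 = 195/113 + 40055 = 4526410/113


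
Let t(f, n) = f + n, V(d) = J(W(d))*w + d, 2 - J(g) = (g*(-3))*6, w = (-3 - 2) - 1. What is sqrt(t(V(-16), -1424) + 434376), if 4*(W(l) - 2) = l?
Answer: 2*sqrt(108285) ≈ 658.13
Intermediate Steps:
W(l) = 2 + l/4
w = -6 (w = -5 - 1 = -6)
J(g) = 2 + 18*g (J(g) = 2 - g*(-3)*6 = 2 - (-3*g)*6 = 2 - (-18)*g = 2 + 18*g)
V(d) = -228 - 26*d (V(d) = (2 + 18*(2 + d/4))*(-6) + d = (2 + (36 + 9*d/2))*(-6) + d = (38 + 9*d/2)*(-6) + d = (-228 - 27*d) + d = -228 - 26*d)
sqrt(t(V(-16), -1424) + 434376) = sqrt(((-228 - 26*(-16)) - 1424) + 434376) = sqrt(((-228 + 416) - 1424) + 434376) = sqrt((188 - 1424) + 434376) = sqrt(-1236 + 434376) = sqrt(433140) = 2*sqrt(108285)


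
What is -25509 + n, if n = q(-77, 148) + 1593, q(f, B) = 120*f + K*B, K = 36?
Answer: -27828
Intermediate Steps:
q(f, B) = 36*B + 120*f (q(f, B) = 120*f + 36*B = 36*B + 120*f)
n = -2319 (n = (36*148 + 120*(-77)) + 1593 = (5328 - 9240) + 1593 = -3912 + 1593 = -2319)
-25509 + n = -25509 - 2319 = -27828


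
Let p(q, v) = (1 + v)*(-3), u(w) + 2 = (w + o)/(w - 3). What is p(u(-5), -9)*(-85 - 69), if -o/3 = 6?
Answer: -3696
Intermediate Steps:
o = -18 (o = -3*6 = -18)
u(w) = -2 + (-18 + w)/(-3 + w) (u(w) = -2 + (w - 18)/(w - 3) = -2 + (-18 + w)/(-3 + w))
p(q, v) = -3 - 3*v
p(u(-5), -9)*(-85 - 69) = (-3 - 3*(-9))*(-85 - 69) = (-3 + 27)*(-154) = 24*(-154) = -3696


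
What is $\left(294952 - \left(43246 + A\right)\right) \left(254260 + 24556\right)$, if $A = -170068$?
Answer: $117597339584$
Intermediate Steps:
$\left(294952 - \left(43246 + A\right)\right) \left(254260 + 24556\right) = \left(294952 - -126822\right) \left(254260 + 24556\right) = \left(294952 + \left(-43246 + 170068\right)\right) 278816 = \left(294952 + 126822\right) 278816 = 421774 \cdot 278816 = 117597339584$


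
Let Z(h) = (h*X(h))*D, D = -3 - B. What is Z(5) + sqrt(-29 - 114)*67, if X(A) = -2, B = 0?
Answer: 30 + 67*I*sqrt(143) ≈ 30.0 + 801.2*I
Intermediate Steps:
D = -3 (D = -3 - 1*0 = -3 + 0 = -3)
Z(h) = 6*h (Z(h) = (h*(-2))*(-3) = -2*h*(-3) = 6*h)
Z(5) + sqrt(-29 - 114)*67 = 6*5 + sqrt(-29 - 114)*67 = 30 + sqrt(-143)*67 = 30 + (I*sqrt(143))*67 = 30 + 67*I*sqrt(143)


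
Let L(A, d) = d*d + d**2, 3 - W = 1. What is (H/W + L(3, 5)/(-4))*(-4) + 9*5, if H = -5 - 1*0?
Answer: 105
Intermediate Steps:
W = 2 (W = 3 - 1*1 = 3 - 1 = 2)
L(A, d) = 2*d**2 (L(A, d) = d**2 + d**2 = 2*d**2)
H = -5 (H = -5 + 0 = -5)
(H/W + L(3, 5)/(-4))*(-4) + 9*5 = (-5/2 + (2*5**2)/(-4))*(-4) + 9*5 = (-5*1/2 + (2*25)*(-1/4))*(-4) + 45 = (-5/2 + 50*(-1/4))*(-4) + 45 = (-5/2 - 25/2)*(-4) + 45 = -15*(-4) + 45 = 60 + 45 = 105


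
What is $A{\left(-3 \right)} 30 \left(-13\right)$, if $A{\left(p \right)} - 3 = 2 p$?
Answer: $1170$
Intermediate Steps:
$A{\left(p \right)} = 3 + 2 p$
$A{\left(-3 \right)} 30 \left(-13\right) = \left(3 + 2 \left(-3\right)\right) 30 \left(-13\right) = \left(3 - 6\right) 30 \left(-13\right) = \left(-3\right) 30 \left(-13\right) = \left(-90\right) \left(-13\right) = 1170$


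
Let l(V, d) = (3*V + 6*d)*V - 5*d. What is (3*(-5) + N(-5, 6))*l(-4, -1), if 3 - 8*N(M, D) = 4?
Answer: -9317/8 ≈ -1164.6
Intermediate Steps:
N(M, D) = -1/8 (N(M, D) = 3/8 - 1/8*4 = 3/8 - 1/2 = -1/8)
l(V, d) = -5*d + V*(3*V + 6*d) (l(V, d) = V*(3*V + 6*d) - 5*d = -5*d + V*(3*V + 6*d))
(3*(-5) + N(-5, 6))*l(-4, -1) = (3*(-5) - 1/8)*(-5*(-1) + 3*(-4)**2 + 6*(-4)*(-1)) = (-15 - 1/8)*(5 + 3*16 + 24) = -121*(5 + 48 + 24)/8 = -121/8*77 = -9317/8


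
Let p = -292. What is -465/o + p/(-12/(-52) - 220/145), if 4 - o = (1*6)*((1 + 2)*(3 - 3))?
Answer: 214811/1940 ≈ 110.73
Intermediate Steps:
o = 4 (o = 4 - 1*6*(1 + 2)*(3 - 3) = 4 - 6*3*0 = 4 - 6*0 = 4 - 1*0 = 4 + 0 = 4)
-465/o + p/(-12/(-52) - 220/145) = -465/4 - 292/(-12/(-52) - 220/145) = -465*¼ - 292/(-12*(-1/52) - 220*1/145) = -465/4 - 292/(3/13 - 44/29) = -465/4 - 292/(-485/377) = -465/4 - 292*(-377/485) = -465/4 + 110084/485 = 214811/1940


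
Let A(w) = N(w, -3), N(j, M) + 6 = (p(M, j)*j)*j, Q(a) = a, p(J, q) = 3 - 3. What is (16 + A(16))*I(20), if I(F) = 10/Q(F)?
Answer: 5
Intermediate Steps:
p(J, q) = 0
N(j, M) = -6 (N(j, M) = -6 + (0*j)*j = -6 + 0*j = -6 + 0 = -6)
A(w) = -6
I(F) = 10/F
(16 + A(16))*I(20) = (16 - 6)*(10/20) = 10*(10*(1/20)) = 10*(½) = 5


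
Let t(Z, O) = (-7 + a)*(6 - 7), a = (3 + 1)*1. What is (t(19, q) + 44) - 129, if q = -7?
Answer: -82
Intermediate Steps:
a = 4 (a = 4*1 = 4)
t(Z, O) = 3 (t(Z, O) = (-7 + 4)*(6 - 7) = -3*(-1) = 3)
(t(19, q) + 44) - 129 = (3 + 44) - 129 = 47 - 129 = -82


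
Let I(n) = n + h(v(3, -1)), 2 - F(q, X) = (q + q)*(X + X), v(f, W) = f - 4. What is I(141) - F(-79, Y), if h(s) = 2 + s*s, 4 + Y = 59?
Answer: -17238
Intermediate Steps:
Y = 55 (Y = -4 + 59 = 55)
v(f, W) = -4 + f
h(s) = 2 + s²
F(q, X) = 2 - 4*X*q (F(q, X) = 2 - (q + q)*(X + X) = 2 - 2*q*2*X = 2 - 4*X*q)
I(n) = 3 + n (I(n) = n + (2 + (-4 + 3)²) = n + (2 + (-1)²) = n + (2 + 1) = n + 3 = 3 + n)
I(141) - F(-79, Y) = (3 + 141) - (2 - 4*55*(-79)) = 144 - (2 + 17380) = 144 - 1*17382 = 144 - 17382 = -17238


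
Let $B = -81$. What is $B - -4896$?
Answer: $4815$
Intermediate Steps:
$B - -4896 = -81 - -4896 = -81 + 4896 = 4815$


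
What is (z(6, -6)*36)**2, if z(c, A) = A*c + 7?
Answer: 1089936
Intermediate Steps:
z(c, A) = 7 + A*c
(z(6, -6)*36)**2 = ((7 - 6*6)*36)**2 = ((7 - 36)*36)**2 = (-29*36)**2 = (-1044)**2 = 1089936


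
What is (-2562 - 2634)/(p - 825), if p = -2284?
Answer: 5196/3109 ≈ 1.6713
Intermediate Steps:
(-2562 - 2634)/(p - 825) = (-2562 - 2634)/(-2284 - 825) = -5196/(-3109) = -5196*(-1/3109) = 5196/3109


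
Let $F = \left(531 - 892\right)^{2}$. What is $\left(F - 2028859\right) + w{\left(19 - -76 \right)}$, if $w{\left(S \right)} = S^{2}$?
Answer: $-1889513$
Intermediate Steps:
$F = 130321$ ($F = \left(-361\right)^{2} = 130321$)
$\left(F - 2028859\right) + w{\left(19 - -76 \right)} = \left(130321 - 2028859\right) + \left(19 - -76\right)^{2} = -1898538 + \left(19 + 76\right)^{2} = -1898538 + 95^{2} = -1898538 + 9025 = -1889513$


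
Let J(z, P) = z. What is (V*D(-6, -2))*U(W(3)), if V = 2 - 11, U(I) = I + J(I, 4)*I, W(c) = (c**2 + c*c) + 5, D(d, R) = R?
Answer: 9936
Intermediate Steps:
W(c) = 5 + 2*c**2 (W(c) = (c**2 + c**2) + 5 = 2*c**2 + 5 = 5 + 2*c**2)
U(I) = I + I**2 (U(I) = I + I*I = I + I**2)
V = -9
(V*D(-6, -2))*U(W(3)) = (-9*(-2))*((5 + 2*3**2)*(1 + (5 + 2*3**2))) = 18*((5 + 2*9)*(1 + (5 + 2*9))) = 18*((5 + 18)*(1 + (5 + 18))) = 18*(23*(1 + 23)) = 18*(23*24) = 18*552 = 9936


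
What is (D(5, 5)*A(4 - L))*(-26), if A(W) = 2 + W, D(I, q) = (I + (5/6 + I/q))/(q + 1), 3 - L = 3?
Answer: -533/3 ≈ -177.67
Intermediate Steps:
L = 0 (L = 3 - 1*3 = 3 - 3 = 0)
D(I, q) = (⅚ + I + I/q)/(1 + q) (D(I, q) = (I + (5*(⅙) + I/q))/(1 + q) = (I + (⅚ + I/q))/(1 + q) = (⅚ + I + I/q)/(1 + q))
(D(5, 5)*A(4 - L))*(-26) = (((5 + (⅚)*5 + 5*5)/(5*(1 + 5)))*(2 + (4 - 1*0)))*(-26) = (((⅕)*(5 + 25/6 + 25)/6)*(2 + (4 + 0)))*(-26) = (((⅕)*(⅙)*(205/6))*(2 + 4))*(-26) = ((41/36)*6)*(-26) = (41/6)*(-26) = -533/3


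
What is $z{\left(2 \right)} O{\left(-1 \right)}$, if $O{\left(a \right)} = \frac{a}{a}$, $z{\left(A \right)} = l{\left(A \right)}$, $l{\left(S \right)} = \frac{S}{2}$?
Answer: $1$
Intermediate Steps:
$l{\left(S \right)} = \frac{S}{2}$ ($l{\left(S \right)} = S \frac{1}{2} = \frac{S}{2}$)
$z{\left(A \right)} = \frac{A}{2}$
$O{\left(a \right)} = 1$
$z{\left(2 \right)} O{\left(-1 \right)} = \frac{1}{2} \cdot 2 \cdot 1 = 1 \cdot 1 = 1$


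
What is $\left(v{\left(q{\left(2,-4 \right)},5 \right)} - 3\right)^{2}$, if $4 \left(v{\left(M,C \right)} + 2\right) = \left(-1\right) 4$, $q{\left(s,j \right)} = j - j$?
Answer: $36$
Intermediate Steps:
$q{\left(s,j \right)} = 0$
$v{\left(M,C \right)} = -3$ ($v{\left(M,C \right)} = -2 + \frac{\left(-1\right) 4}{4} = -2 + \frac{1}{4} \left(-4\right) = -2 - 1 = -3$)
$\left(v{\left(q{\left(2,-4 \right)},5 \right)} - 3\right)^{2} = \left(-3 - 3\right)^{2} = \left(-6\right)^{2} = 36$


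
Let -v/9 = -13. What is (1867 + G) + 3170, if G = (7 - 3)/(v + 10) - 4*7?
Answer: 636147/127 ≈ 5009.0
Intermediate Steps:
v = 117 (v = -9*(-13) = 117)
G = -3552/127 (G = (7 - 3)/(117 + 10) - 4*7 = 4/127 - 28 = -3552/127 ≈ -27.969)
(1867 + G) + 3170 = (1867 - 3552/127) + 3170 = 233557/127 + 3170 = 636147/127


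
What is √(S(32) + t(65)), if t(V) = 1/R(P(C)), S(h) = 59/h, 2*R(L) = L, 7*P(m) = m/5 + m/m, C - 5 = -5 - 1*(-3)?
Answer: √678/8 ≈ 3.2548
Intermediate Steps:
C = 3 (C = 5 + (-5 - 1*(-3)) = 5 + (-5 + 3) = 5 - 2 = 3)
P(m) = ⅐ + m/35 (P(m) = (m/5 + m/m)/7 = (m*(⅕) + 1)/7 = (m/5 + 1)/7 = (1 + m/5)/7 = ⅐ + m/35)
R(L) = L/2
t(V) = 35/4 (t(V) = 1/((⅐ + (1/35)*3)/2) = 1/((⅐ + 3/35)/2) = 1/((½)*(8/35)) = 1/(4/35) = 35/4)
√(S(32) + t(65)) = √(59/32 + 35/4) = √(339/32) = √678/8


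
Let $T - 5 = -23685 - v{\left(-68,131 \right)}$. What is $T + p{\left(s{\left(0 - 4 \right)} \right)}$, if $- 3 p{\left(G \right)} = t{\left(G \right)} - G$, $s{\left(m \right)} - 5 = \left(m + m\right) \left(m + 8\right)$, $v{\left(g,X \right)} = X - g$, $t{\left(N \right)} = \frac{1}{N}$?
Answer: $- \frac{1934927}{81} \approx -23888.0$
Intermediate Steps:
$s{\left(m \right)} = 5 + 2 m \left(8 + m\right)$ ($s{\left(m \right)} = 5 + \left(m + m\right) \left(m + 8\right) = 5 + 2 m \left(8 + m\right)$)
$T = -23879$ ($T = 5 - \left(23816 + 68\right) = 5 - 23884 = -23879$)
$p{\left(G \right)} = - \frac{1}{3 G} + \frac{G}{3}$ ($p{\left(G \right)} = - \frac{\frac{1}{G} - G}{3} = - \frac{1}{3 G} + \frac{G}{3}$)
$T + p{\left(s{\left(0 - 4 \right)} \right)} = -23879 + \frac{-1 + \left(5 + 2 \left(0 - 4\right)^{2} + 16 \left(0 - 4\right)\right)^{2}}{3 \left(5 + 2 \left(0 - 4\right)^{2} + 16 \left(0 - 4\right)\right)} = -23879 + \frac{-1 + \left(5 + 2 \left(-4\right)^{2} + 16 \left(-4\right)\right)^{2}}{3 \left(5 + 2 \left(-4\right)^{2} + 16 \left(-4\right)\right)} = -23879 + \frac{-1 + \left(5 + 2 \cdot 16 - 64\right)^{2}}{3 \left(5 + 2 \cdot 16 - 64\right)} = -23879 + \frac{-1 + \left(5 + 32 - 64\right)^{2}}{3 \left(5 + 32 - 64\right)} = -23879 + \frac{-1 + \left(-27\right)^{2}}{3 \left(-27\right)} = -23879 + \frac{1}{3} \left(- \frac{1}{27}\right) \left(-1 + 729\right) = -23879 + \frac{1}{3} \left(- \frac{1}{27}\right) 728 = -23879 - \frac{728}{81} = - \frac{1934927}{81}$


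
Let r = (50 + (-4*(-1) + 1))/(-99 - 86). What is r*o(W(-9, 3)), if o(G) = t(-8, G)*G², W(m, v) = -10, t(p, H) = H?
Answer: 11000/37 ≈ 297.30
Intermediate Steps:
r = -11/37 (r = (50 + (4 + 1))/(-185) = (50 + 5)*(-1/185) = 55*(-1/185) = -11/37 ≈ -0.29730)
o(G) = G³ (o(G) = G*G² = G³)
r*o(W(-9, 3)) = -11/37*(-10)³ = -11/37*(-1000) = 11000/37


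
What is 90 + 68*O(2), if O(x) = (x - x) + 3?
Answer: 294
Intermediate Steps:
O(x) = 3 (O(x) = 0 + 3 = 3)
90 + 68*O(2) = 90 + 68*3 = 90 + 204 = 294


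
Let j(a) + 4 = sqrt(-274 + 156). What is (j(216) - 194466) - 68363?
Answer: -262833 + I*sqrt(118) ≈ -2.6283e+5 + 10.863*I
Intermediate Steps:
j(a) = -4 + I*sqrt(118) (j(a) = -4 + sqrt(-274 + 156) = -4 + sqrt(-118) = -4 + I*sqrt(118))
(j(216) - 194466) - 68363 = ((-4 + I*sqrt(118)) - 194466) - 68363 = (-194470 + I*sqrt(118)) - 68363 = -262833 + I*sqrt(118)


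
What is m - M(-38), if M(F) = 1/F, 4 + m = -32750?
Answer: -1244651/38 ≈ -32754.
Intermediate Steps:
m = -32754 (m = -4 - 32750 = -32754)
m - M(-38) = -32754 - 1/(-38) = -32754 - 1*(-1/38) = -32754 + 1/38 = -1244651/38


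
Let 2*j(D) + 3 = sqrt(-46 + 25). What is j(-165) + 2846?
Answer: 5689/2 + I*sqrt(21)/2 ≈ 2844.5 + 2.2913*I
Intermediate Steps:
j(D) = -3/2 + I*sqrt(21)/2 (j(D) = -3/2 + sqrt(-46 + 25)/2 = -3/2 + sqrt(-21)/2 = -3/2 + (I*sqrt(21))/2 = -3/2 + I*sqrt(21)/2)
j(-165) + 2846 = (-3/2 + I*sqrt(21)/2) + 2846 = 5689/2 + I*sqrt(21)/2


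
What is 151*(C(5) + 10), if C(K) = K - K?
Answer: 1510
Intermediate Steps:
C(K) = 0
151*(C(5) + 10) = 151*(0 + 10) = 151*10 = 1510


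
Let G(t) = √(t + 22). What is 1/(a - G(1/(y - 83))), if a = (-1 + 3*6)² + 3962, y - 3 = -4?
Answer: 357084/1517962237 + 2*√38787/1517962237 ≈ 0.00023550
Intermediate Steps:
y = -1 (y = 3 - 4 = -1)
G(t) = √(22 + t)
a = 4251 (a = (-1 + 18)² + 3962 = 17² + 3962 = 289 + 3962 = 4251)
1/(a - G(1/(y - 83))) = 1/(4251 - √(22 + 1/(-1 - 83))) = 1/(4251 - √(22 + 1/(-84))) = 1/(4251 - √(22 - 1/84)) = 1/(4251 - √(1847/84)) = 1/(4251 - √38787/42)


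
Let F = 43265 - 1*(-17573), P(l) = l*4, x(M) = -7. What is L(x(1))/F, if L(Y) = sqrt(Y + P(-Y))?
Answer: sqrt(21)/60838 ≈ 7.5324e-5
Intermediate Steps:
P(l) = 4*l
F = 60838 (F = 43265 + 17573 = 60838)
L(Y) = sqrt(3)*sqrt(-Y) (L(Y) = sqrt(Y + 4*(-Y)) = sqrt(Y - 4*Y) = sqrt(-3*Y) = sqrt(3)*sqrt(-Y))
L(x(1))/F = (sqrt(3)*sqrt(-1*(-7)))/60838 = (sqrt(3)*sqrt(7))*(1/60838) = sqrt(21)*(1/60838) = sqrt(21)/60838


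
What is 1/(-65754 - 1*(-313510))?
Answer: 1/247756 ≈ 4.0362e-6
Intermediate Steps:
1/(-65754 - 1*(-313510)) = 1/(-65754 + 313510) = 1/247756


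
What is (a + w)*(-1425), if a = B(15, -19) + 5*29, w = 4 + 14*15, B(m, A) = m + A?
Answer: -505875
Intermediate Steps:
B(m, A) = A + m
w = 214 (w = 4 + 210 = 214)
a = 141 (a = (-19 + 15) + 5*29 = -4 + 145 = 141)
(a + w)*(-1425) = (141 + 214)*(-1425) = 355*(-1425) = -505875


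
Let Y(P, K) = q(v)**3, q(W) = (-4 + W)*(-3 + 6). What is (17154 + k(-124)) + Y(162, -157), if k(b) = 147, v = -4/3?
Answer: 13205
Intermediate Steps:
v = -4/3 (v = -4*1/3 = -4/3 ≈ -1.3333)
q(W) = -12 + 3*W (q(W) = (-4 + W)*3 = -12 + 3*W)
Y(P, K) = -4096 (Y(P, K) = (-12 + 3*(-4/3))**3 = (-12 - 4)**3 = (-16)**3 = -4096)
(17154 + k(-124)) + Y(162, -157) = (17154 + 147) - 4096 = 17301 - 4096 = 13205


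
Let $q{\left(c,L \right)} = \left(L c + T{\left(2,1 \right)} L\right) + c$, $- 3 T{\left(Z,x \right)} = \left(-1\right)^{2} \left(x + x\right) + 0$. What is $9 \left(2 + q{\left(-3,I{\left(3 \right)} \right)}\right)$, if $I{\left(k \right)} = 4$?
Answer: $-141$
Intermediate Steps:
$T{\left(Z,x \right)} = - \frac{2 x}{3}$ ($T{\left(Z,x \right)} = - \frac{\left(-1\right)^{2} \left(x + x\right) + 0}{3} = - \frac{1 \cdot 2 x + 0}{3} = - \frac{2 x + 0}{3} = - \frac{2 x}{3}$)
$q{\left(c,L \right)} = c - \frac{2 L}{3} + L c$ ($q{\left(c,L \right)} = \left(L c + \left(- \frac{2}{3}\right) 1 L\right) + c = \left(L c - \frac{2 L}{3}\right) + c = \left(- \frac{2 L}{3} + L c\right) + c = c - \frac{2 L}{3} + L c$)
$9 \left(2 + q{\left(-3,I{\left(3 \right)} \right)}\right) = 9 \left(2 - \frac{53}{3}\right) = 9 \left(- \frac{47}{3}\right) = -141$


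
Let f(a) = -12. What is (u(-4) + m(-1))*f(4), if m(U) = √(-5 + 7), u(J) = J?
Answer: 48 - 12*√2 ≈ 31.029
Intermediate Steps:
m(U) = √2
(u(-4) + m(-1))*f(4) = (-4 + √2)*(-12) = 48 - 12*√2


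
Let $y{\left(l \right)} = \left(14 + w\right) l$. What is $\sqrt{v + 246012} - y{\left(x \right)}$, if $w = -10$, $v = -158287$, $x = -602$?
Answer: $2408 + 55 \sqrt{29} \approx 2704.2$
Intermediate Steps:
$y{\left(l \right)} = 4 l$ ($y{\left(l \right)} = \left(14 - 10\right) l = 4 l$)
$\sqrt{v + 246012} - y{\left(x \right)} = \sqrt{-158287 + 246012} - 4 \left(-602\right) = \sqrt{87725} - -2408 = 55 \sqrt{29} + 2408 = 2408 + 55 \sqrt{29}$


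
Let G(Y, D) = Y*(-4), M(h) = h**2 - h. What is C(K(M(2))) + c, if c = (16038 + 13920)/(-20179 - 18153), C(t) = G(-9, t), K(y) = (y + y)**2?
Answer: 674997/19166 ≈ 35.218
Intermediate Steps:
K(y) = 4*y**2 (K(y) = (2*y)**2 = 4*y**2)
G(Y, D) = -4*Y
C(t) = 36 (C(t) = -4*(-9) = 36)
c = -14979/19166 (c = 29958/(-38332) = 29958*(-1/38332) = -14979/19166 ≈ -0.78154)
C(K(M(2))) + c = 36 - 14979/19166 = 674997/19166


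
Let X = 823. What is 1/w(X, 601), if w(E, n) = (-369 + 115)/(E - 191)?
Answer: -316/127 ≈ -2.4882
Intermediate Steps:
w(E, n) = -254/(-191 + E)
1/w(X, 601) = 1/(-254/(-191 + 823)) = 1/(-254/632) = 1/(-254*1/632) = 1/(-127/316) = -316/127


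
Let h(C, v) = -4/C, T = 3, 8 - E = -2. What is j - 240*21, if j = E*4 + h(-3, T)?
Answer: -14996/3 ≈ -4998.7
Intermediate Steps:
E = 10 (E = 8 - 1*(-2) = 8 + 2 = 10)
j = 124/3 (j = 10*4 - 4/(-3) = 40 - 4*(-1/3) = 40 + 4/3 = 124/3 ≈ 41.333)
j - 240*21 = 124/3 - 240*21 = 124/3 - 5040 = -14996/3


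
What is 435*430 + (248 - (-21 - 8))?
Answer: 187327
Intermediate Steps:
435*430 + (248 - (-21 - 8)) = 187050 + (248 - 1*(-29)) = 187050 + (248 + 29) = 187050 + 277 = 187327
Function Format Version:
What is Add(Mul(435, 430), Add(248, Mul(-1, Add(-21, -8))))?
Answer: 187327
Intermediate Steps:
Add(Mul(435, 430), Add(248, Mul(-1, Add(-21, -8)))) = Add(187050, Add(248, Mul(-1, -29))) = Add(187050, Add(248, 29)) = Add(187050, 277) = 187327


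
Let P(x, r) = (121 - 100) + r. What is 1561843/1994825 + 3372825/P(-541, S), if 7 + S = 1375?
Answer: 2243455010184/923603975 ≈ 2429.0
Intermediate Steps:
S = 1368 (S = -7 + 1375 = 1368)
P(x, r) = 21 + r
1561843/1994825 + 3372825/P(-541, S) = 1561843/1994825 + 3372825/(21 + 1368) = 1561843*(1/1994825) + 3372825/1389 = 1561843/1994825 + 3372825*(1/1389) = 1561843/1994825 + 1124275/463 = 2243455010184/923603975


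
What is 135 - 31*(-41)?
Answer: 1406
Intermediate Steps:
135 - 31*(-41) = 135 + 1271 = 1406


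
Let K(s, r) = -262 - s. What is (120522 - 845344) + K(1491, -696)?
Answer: -726575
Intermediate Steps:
(120522 - 845344) + K(1491, -696) = (120522 - 845344) + (-262 - 1*1491) = -724822 + (-262 - 1491) = -724822 - 1753 = -726575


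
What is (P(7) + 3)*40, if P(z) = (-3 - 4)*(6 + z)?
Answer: -3520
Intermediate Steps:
P(z) = -42 - 7*z (P(z) = -7*(6 + z) = -42 - 7*z)
(P(7) + 3)*40 = ((-42 - 7*7) + 3)*40 = ((-42 - 49) + 3)*40 = (-91 + 3)*40 = -88*40 = -3520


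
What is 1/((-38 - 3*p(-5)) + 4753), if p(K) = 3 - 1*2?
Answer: 1/4712 ≈ 0.00021222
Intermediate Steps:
p(K) = 1 (p(K) = 3 - 2 = 1)
1/((-38 - 3*p(-5)) + 4753) = 1/((-38 - 3*1) + 4753) = 1/((-38 - 3) + 4753) = 1/(-41 + 4753) = 1/4712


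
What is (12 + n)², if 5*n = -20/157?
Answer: 3534400/24649 ≈ 143.39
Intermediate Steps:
n = -4/157 (n = (-20/157)/5 = (-20*1/157)/5 = (⅕)*(-20/157) = -4/157 ≈ -0.025478)
(12 + n)² = (12 - 4/157)² = (1880/157)² = 3534400/24649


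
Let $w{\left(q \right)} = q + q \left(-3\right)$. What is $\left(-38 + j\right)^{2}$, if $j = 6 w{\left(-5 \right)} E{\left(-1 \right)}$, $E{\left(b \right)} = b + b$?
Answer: $24964$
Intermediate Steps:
$E{\left(b \right)} = 2 b$
$w{\left(q \right)} = - 2 q$ ($w{\left(q \right)} = q - 3 q = - 2 q$)
$j = -120$ ($j = 6 \left(\left(-2\right) \left(-5\right)\right) 2 \left(-1\right) = 6 \cdot 10 \left(-2\right) = 60 \left(-2\right) = -120$)
$\left(-38 + j\right)^{2} = \left(-38 - 120\right)^{2} = \left(-158\right)^{2} = 24964$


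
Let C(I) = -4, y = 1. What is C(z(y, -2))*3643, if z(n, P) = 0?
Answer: -14572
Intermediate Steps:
C(z(y, -2))*3643 = -4*3643 = -14572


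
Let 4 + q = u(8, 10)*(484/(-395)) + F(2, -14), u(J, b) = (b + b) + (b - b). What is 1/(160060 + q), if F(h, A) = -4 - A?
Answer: 79/12643278 ≈ 6.2484e-6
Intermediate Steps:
u(J, b) = 2*b (u(J, b) = 2*b + 0 = 2*b)
q = -1462/79 (q = -4 + ((2*10)*(484/(-395)) + (-4 - 1*(-14))) = -4 + (20*(484*(-1/395)) + (-4 + 14)) = -4 + (20*(-484/395) + 10) = -4 + (-1936/79 + 10) = -4 - 1146/79 = -1462/79 ≈ -18.506)
1/(160060 + q) = 1/(160060 - 1462/79) = 1/(12643278/79) = 79/12643278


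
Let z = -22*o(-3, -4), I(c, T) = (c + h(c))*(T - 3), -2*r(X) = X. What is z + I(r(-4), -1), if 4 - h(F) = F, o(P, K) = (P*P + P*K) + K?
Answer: -390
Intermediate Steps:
o(P, K) = K + P**2 + K*P (o(P, K) = (P**2 + K*P) + K = K + P**2 + K*P)
h(F) = 4 - F
r(X) = -X/2
I(c, T) = -12 + 4*T (I(c, T) = (c + (4 - c))*(T - 3) = 4*(-3 + T) = -12 + 4*T)
z = -374 (z = -22*(-4 + (-3)**2 - 4*(-3)) = -22*(-4 + 9 + 12) = -22*17 = -374)
z + I(r(-4), -1) = -374 + (-12 + 4*(-1)) = -374 + (-12 - 4) = -374 - 16 = -390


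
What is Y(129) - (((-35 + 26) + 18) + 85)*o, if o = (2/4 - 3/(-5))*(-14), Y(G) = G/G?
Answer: 7243/5 ≈ 1448.6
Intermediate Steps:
Y(G) = 1
o = -77/5 (o = (2*(¼) - 3*(-⅕))*(-14) = (½ + ⅗)*(-14) = (11/10)*(-14) = -77/5 ≈ -15.400)
Y(129) - (((-35 + 26) + 18) + 85)*o = 1 - (((-35 + 26) + 18) + 85)*(-77)/5 = 1 - ((-9 + 18) + 85)*(-77)/5 = 1 - (9 + 85)*(-77)/5 = 1 - 94*(-77)/5 = 1 - 1*(-7238/5) = 1 + 7238/5 = 7243/5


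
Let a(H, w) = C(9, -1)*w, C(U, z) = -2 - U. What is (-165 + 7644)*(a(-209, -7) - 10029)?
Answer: -74431008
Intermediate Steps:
a(H, w) = -11*w (a(H, w) = (-2 - 1*9)*w = (-2 - 9)*w = -11*w)
(-165 + 7644)*(a(-209, -7) - 10029) = (-165 + 7644)*(-11*(-7) - 10029) = 7479*(77 - 10029) = 7479*(-9952) = -74431008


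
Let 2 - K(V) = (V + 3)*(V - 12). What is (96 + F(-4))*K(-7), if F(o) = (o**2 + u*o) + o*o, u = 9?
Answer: -6808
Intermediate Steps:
K(V) = 2 - (-12 + V)*(3 + V) (K(V) = 2 - (V + 3)*(V - 12) = 2 - (3 + V)*(-12 + V) = 2 - (-12 + V)*(3 + V))
F(o) = 2*o**2 + 9*o (F(o) = (o**2 + 9*o) + o*o = (o**2 + 9*o) + o**2 = 2*o**2 + 9*o)
(96 + F(-4))*K(-7) = (96 - 4*(9 + 2*(-4)))*(38 - 1*(-7)**2 + 9*(-7)) = (96 - 4*(9 - 8))*(38 - 1*49 - 63) = (96 - 4*1)*(38 - 49 - 63) = (96 - 4)*(-74) = 92*(-74) = -6808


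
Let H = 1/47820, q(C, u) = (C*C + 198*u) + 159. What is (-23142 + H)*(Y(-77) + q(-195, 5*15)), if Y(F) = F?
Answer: -58604887298123/47820 ≈ -1.2255e+9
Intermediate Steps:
q(C, u) = 159 + C² + 198*u (q(C, u) = (C² + 198*u) + 159 = 159 + C² + 198*u)
H = 1/47820 ≈ 2.0912e-5
(-23142 + H)*(Y(-77) + q(-195, 5*15)) = (-23142 + 1/47820)*(-77 + (159 + (-195)² + 198*(5*15))) = -1106650439*(-77 + (159 + 38025 + 198*75))/47820 = -1106650439*(-77 + (159 + 38025 + 14850))/47820 = -1106650439*(-77 + 53034)/47820 = -1106650439/47820*52957 = -58604887298123/47820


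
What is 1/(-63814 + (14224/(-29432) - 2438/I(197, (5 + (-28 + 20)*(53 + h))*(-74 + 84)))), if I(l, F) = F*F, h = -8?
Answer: -23182298750/1479366420539701 ≈ -1.5670e-5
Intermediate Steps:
I(l, F) = F²
1/(-63814 + (14224/(-29432) - 2438/I(197, (5 + (-28 + 20)*(53 + h))*(-74 + 84)))) = 1/(-63814 + (14224/(-29432) - 2438*1/((-74 + 84)²*(5 + (-28 + 20)*(53 - 8))²))) = 1/(-63814 + (14224*(-1/29432) - 2438*1/(100*(5 - 8*45)²))) = 1/(-63814 + (-1778/3679 - 2438*1/(100*(5 - 360)²))) = 1/(-63814 + (-1778/3679 - 2438/((-355*10)²))) = 1/(-63814 + (-1778/3679 - 2438/((-3550)²))) = 1/(-63814 + (-1778/3679 - 2438/12602500)) = 1/(-63814 + (-1778/3679 - 2438*1/12602500)) = 1/(-63814 + (-1778/3679 - 1219/6301250)) = 1/(-63814 - 11208107201/23182298750) = 1/(-1479366420539701/23182298750) = -23182298750/1479366420539701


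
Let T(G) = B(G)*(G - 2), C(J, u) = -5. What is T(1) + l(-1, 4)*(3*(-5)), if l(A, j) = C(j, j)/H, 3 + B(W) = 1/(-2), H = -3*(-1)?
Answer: 57/2 ≈ 28.500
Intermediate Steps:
H = 3
B(W) = -7/2 (B(W) = -3 + 1/(-2) = -3 - ½ = -7/2)
T(G) = 7 - 7*G/2 (T(G) = -7*(G - 2)/2 = -7*(-2 + G)/2 = 7 - 7*G/2)
l(A, j) = -5/3
T(1) + l(-1, 4)*(3*(-5)) = (7 - 7/2*1) - 5*(-5) = (7 - 7/2) - 5/3*(-15) = 7/2 + 25 = 57/2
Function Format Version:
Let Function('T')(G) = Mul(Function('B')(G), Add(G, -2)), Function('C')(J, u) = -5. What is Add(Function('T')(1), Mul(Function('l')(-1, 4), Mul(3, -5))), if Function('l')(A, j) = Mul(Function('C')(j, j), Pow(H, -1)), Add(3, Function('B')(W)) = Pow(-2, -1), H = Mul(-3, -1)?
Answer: Rational(57, 2) ≈ 28.500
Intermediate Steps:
H = 3
Function('B')(W) = Rational(-7, 2) (Function('B')(W) = Add(-3, Pow(-2, -1)) = Add(-3, Rational(-1, 2)) = Rational(-7, 2))
Function('T')(G) = Add(7, Mul(Rational(-7, 2), G)) (Function('T')(G) = Mul(Rational(-7, 2), Add(G, -2)) = Mul(Rational(-7, 2), Add(-2, G)) = Add(7, Mul(Rational(-7, 2), G)))
Function('l')(A, j) = Rational(-5, 3) (Function('l')(A, j) = Mul(-5, Pow(3, -1)) = Mul(-5, Rational(1, 3)) = Rational(-5, 3))
Add(Function('T')(1), Mul(Function('l')(-1, 4), Mul(3, -5))) = Add(Add(7, Mul(Rational(-7, 2), 1)), Mul(Rational(-5, 3), Mul(3, -5))) = Add(Add(7, Rational(-7, 2)), Mul(Rational(-5, 3), -15)) = Add(Rational(7, 2), 25) = Rational(57, 2)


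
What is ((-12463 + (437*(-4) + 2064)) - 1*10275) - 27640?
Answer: -50062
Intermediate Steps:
((-12463 + (437*(-4) + 2064)) - 1*10275) - 27640 = ((-12463 + (-1748 + 2064)) - 10275) - 27640 = ((-12463 + 316) - 10275) - 27640 = (-12147 - 10275) - 27640 = -22422 - 27640 = -50062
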